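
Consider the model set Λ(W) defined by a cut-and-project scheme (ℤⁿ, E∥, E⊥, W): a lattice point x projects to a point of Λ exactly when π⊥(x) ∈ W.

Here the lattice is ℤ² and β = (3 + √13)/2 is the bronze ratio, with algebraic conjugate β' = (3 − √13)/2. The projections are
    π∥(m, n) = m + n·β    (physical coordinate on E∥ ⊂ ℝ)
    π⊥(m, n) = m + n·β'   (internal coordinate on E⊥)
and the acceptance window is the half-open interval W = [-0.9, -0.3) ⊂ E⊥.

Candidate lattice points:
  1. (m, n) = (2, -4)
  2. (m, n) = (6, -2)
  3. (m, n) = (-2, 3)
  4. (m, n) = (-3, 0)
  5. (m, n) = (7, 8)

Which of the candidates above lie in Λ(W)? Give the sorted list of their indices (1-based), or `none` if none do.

Numerically β ≈ 3.3028 and β' = −1/β ≈ -0.3028.
[1] lift (2,-4): star map gives 3.2111; window check -0.9 ≤ 3.2111 < -0.3 is false → out
[2] lift (6,-2): star map gives 6.6056; window check -0.9 ≤ 6.6056 < -0.3 is false → out
[3] lift (-2,3): star map gives -2.9083; window check -0.9 ≤ -2.9083 < -0.3 is false → out
[4] lift (-3,0): star map gives -3.0000; window check -0.9 ≤ -3.0000 < -0.3 is false → out
[5] lift (7,8): star map gives 4.5778; window check -0.9 ≤ 4.5778 < -0.3 is false → out

none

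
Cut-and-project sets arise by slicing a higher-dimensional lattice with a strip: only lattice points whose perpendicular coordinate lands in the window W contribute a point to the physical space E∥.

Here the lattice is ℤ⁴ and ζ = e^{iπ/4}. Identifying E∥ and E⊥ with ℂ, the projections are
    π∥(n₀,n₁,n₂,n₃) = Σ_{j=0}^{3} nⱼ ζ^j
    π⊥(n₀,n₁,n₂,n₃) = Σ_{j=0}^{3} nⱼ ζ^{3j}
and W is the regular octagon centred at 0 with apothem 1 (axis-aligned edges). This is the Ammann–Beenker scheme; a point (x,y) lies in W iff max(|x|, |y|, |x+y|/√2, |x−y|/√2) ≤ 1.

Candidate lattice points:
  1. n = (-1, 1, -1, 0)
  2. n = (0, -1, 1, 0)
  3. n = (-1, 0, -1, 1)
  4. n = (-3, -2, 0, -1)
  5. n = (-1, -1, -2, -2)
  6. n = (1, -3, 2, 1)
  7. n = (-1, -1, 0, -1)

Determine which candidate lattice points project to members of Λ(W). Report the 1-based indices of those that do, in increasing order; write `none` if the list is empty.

none

Internal map: ζ^{3j} for j=0..3 gives (1,0), (−√2/2,√2/2), (0,−1), (√2/2,√2/2).
candidate 1: n = (-1, 1, -1, 0) → π⊥ ≈ (-1.707107, +1.707107); max(|x|,|y|,|x±y|/√2) = 2.414214 > 1 ⇒ ∉ W
candidate 2: n = (0, -1, 1, 0) → π⊥ ≈ (+0.707107, -1.707107); max(|x|,|y|,|x±y|/√2) = 1.707107 > 1 ⇒ ∉ W
candidate 3: n = (-1, 0, -1, 1) → π⊥ ≈ (-0.292893, +1.707107); max(|x|,|y|,|x±y|/√2) = 1.707107 > 1 ⇒ ∉ W
candidate 4: n = (-3, -2, 0, -1) → π⊥ ≈ (-2.292893, -2.121320); max(|x|,|y|,|x±y|/√2) = 3.121320 > 1 ⇒ ∉ W
candidate 5: n = (-1, -1, -2, -2) → π⊥ ≈ (-1.707107, -0.121320); max(|x|,|y|,|x±y|/√2) = 1.707107 > 1 ⇒ ∉ W
candidate 6: n = (1, -3, 2, 1) → π⊥ ≈ (+3.828427, -3.414214); max(|x|,|y|,|x±y|/√2) = 5.121320 > 1 ⇒ ∉ W
candidate 7: n = (-1, -1, 0, -1) → π⊥ ≈ (-1.000000, -1.414214); max(|x|,|y|,|x±y|/√2) = 1.707107 > 1 ⇒ ∉ W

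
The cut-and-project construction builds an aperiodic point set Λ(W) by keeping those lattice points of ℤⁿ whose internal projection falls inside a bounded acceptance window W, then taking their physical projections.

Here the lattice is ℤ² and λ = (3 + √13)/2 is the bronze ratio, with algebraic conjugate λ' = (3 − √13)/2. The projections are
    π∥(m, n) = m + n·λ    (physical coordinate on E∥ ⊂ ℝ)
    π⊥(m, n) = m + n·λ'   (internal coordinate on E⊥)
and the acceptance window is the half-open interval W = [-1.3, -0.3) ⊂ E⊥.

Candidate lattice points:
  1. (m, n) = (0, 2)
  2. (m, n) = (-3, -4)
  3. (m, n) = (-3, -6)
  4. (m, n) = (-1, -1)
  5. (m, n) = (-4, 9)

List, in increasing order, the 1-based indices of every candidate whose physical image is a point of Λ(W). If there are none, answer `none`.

λ' = (3−√13)/2 ≈ -0.302776.
[1] lift (0,2): star map gives -0.605551; window check -1.3 ≤ -0.605551 < -0.3 is true → IN Λ
[2] lift (-3,-4): star map gives -1.788897; window check -1.3 ≤ -1.788897 < -0.3 is false → out
[3] lift (-3,-6): star map gives -1.183346; window check -1.3 ≤ -1.183346 < -0.3 is true → IN Λ
[4] lift (-1,-1): star map gives -0.697224; window check -1.3 ≤ -0.697224 < -0.3 is true → IN Λ
[5] lift (-4,9): star map gives -6.724981; window check -1.3 ≤ -6.724981 < -0.3 is false → out

1, 3, 4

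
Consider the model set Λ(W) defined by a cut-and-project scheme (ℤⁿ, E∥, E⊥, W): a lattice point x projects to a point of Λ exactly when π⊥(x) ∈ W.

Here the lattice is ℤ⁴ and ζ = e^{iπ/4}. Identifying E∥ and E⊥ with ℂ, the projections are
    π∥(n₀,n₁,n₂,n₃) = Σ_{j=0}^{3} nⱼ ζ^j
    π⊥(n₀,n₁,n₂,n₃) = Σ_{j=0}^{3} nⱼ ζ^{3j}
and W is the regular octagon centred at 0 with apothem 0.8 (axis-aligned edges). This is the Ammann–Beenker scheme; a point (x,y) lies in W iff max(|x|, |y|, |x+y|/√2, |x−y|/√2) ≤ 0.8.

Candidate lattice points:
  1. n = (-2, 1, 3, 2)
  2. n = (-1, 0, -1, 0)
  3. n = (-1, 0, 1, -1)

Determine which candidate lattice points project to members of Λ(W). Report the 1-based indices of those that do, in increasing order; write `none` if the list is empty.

With ζ = e^{iπ/4} the internal vectors are ζ^0,ζ^3,ζ^6,ζ^9.
#1 (-2, 1, 3, 2): internal (-1.29289, -0.87868); octagon support 1.53553 vs apothem 0.8 → ∉ W
#2 (-1, 0, -1, 0): internal (-1.00000, 1.00000); octagon support 1.41421 vs apothem 0.8 → ∉ W
#3 (-1, 0, 1, -1): internal (-1.70711, -1.70711); octagon support 2.41421 vs apothem 0.8 → ∉ W

none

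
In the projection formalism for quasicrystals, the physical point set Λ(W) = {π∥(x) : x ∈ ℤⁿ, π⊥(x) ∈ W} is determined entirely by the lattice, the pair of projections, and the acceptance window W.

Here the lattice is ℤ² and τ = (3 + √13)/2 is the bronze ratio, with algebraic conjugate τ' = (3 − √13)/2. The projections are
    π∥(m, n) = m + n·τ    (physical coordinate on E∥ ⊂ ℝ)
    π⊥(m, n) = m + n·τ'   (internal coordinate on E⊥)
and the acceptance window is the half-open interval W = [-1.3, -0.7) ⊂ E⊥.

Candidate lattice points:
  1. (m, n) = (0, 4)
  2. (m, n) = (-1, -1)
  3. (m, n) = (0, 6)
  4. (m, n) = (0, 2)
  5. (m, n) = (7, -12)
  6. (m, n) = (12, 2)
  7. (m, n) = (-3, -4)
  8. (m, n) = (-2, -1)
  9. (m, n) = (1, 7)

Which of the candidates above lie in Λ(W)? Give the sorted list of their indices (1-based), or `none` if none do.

1, 9

Compute τ' = (3−√13)/2 = -0.30278, so π⊥(m,n) = m -0.30278·n.
#1 (0,4): internal coord 0 + (4)·τ' = -1.21110; -1.21110 ∈ [-1.3, -0.7) → IN Λ
#2 (-1,-1): internal coord -1 + (-1)·τ' = -0.69722; -0.69722 ∉ [-1.3, -0.7) → out
#3 (0,6): internal coord 0 + (6)·τ' = -1.81665; -1.81665 ∉ [-1.3, -0.7) → out
#4 (0,2): internal coord 0 + (2)·τ' = -0.60555; -0.60555 ∉ [-1.3, -0.7) → out
#5 (7,-12): internal coord 7 + (-12)·τ' = +10.63331; +10.63331 ∉ [-1.3, -0.7) → out
#6 (12,2): internal coord 12 + (2)·τ' = +11.39445; +11.39445 ∉ [-1.3, -0.7) → out
#7 (-3,-4): internal coord -3 + (-4)·τ' = -1.78890; -1.78890 ∉ [-1.3, -0.7) → out
#8 (-2,-1): internal coord -2 + (-1)·τ' = -1.69722; -1.69722 ∉ [-1.3, -0.7) → out
#9 (1,7): internal coord 1 + (7)·τ' = -1.11943; -1.11943 ∈ [-1.3, -0.7) → IN Λ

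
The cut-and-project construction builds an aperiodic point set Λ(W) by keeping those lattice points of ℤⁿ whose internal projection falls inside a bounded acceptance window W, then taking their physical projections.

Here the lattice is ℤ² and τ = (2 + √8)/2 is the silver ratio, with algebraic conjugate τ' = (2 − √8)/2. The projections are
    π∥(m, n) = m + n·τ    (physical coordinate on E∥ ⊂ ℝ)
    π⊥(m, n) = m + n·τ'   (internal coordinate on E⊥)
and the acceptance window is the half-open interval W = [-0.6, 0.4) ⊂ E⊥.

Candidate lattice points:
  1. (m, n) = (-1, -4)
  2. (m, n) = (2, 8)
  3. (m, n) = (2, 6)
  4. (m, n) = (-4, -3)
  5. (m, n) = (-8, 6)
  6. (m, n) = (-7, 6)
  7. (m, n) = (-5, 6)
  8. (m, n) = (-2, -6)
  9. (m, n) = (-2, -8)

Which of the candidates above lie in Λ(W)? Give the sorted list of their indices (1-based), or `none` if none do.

3

Compute τ' = (2−√8)/2 = -0.4142, so π⊥(m,n) = m -0.4142·n.
[1] lift (-1,-4): star map gives 0.6569; window check -0.6 ≤ 0.6569 < 0.4 is false → out
[2] lift (2,8): star map gives -1.3137; window check -0.6 ≤ -1.3137 < 0.4 is false → out
[3] lift (2,6): star map gives -0.4853; window check -0.6 ≤ -0.4853 < 0.4 is true → IN Λ
[4] lift (-4,-3): star map gives -2.7574; window check -0.6 ≤ -2.7574 < 0.4 is false → out
[5] lift (-8,6): star map gives -10.4853; window check -0.6 ≤ -10.4853 < 0.4 is false → out
[6] lift (-7,6): star map gives -9.4853; window check -0.6 ≤ -9.4853 < 0.4 is false → out
[7] lift (-5,6): star map gives -7.4853; window check -0.6 ≤ -7.4853 < 0.4 is false → out
[8] lift (-2,-6): star map gives 0.4853; window check -0.6 ≤ 0.4853 < 0.4 is false → out
[9] lift (-2,-8): star map gives 1.3137; window check -0.6 ≤ 1.3137 < 0.4 is false → out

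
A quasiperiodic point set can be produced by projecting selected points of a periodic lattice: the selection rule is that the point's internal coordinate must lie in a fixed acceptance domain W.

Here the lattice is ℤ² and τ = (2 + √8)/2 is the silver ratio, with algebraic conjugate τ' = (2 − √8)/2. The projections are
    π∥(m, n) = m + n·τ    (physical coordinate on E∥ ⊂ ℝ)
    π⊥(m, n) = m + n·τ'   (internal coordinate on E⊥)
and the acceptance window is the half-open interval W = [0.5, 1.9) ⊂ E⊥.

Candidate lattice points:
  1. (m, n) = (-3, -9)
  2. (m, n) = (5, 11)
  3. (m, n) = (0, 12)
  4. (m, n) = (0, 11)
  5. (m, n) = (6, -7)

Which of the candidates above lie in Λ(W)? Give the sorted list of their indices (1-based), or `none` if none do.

1

τ' = (2−√8)/2 ≈ -0.4142.
candidate 1: (m,n)=(-3,-9) → π∥ = -3-9·τ ≈ -24.7279, π⊥ = -3-9·τ' ≈ 0.7279 ∈ [0.5, 1.9) ⇒ IN Λ
candidate 2: (m,n)=(5,11) → π∥ = 5+11·τ ≈ 31.5563, π⊥ = 5+11·τ' ≈ 0.4437 ∉ [0.5, 1.9) ⇒ out
candidate 3: (m,n)=(0,12) → π∥ = 0+12·τ ≈ 28.9706, π⊥ = 0+12·τ' ≈ -4.9706 ∉ [0.5, 1.9) ⇒ out
candidate 4: (m,n)=(0,11) → π∥ = 0+11·τ ≈ 26.5563, π⊥ = 0+11·τ' ≈ -4.5563 ∉ [0.5, 1.9) ⇒ out
candidate 5: (m,n)=(6,-7) → π∥ = 6-7·τ ≈ -10.8995, π⊥ = 6-7·τ' ≈ 8.8995 ∉ [0.5, 1.9) ⇒ out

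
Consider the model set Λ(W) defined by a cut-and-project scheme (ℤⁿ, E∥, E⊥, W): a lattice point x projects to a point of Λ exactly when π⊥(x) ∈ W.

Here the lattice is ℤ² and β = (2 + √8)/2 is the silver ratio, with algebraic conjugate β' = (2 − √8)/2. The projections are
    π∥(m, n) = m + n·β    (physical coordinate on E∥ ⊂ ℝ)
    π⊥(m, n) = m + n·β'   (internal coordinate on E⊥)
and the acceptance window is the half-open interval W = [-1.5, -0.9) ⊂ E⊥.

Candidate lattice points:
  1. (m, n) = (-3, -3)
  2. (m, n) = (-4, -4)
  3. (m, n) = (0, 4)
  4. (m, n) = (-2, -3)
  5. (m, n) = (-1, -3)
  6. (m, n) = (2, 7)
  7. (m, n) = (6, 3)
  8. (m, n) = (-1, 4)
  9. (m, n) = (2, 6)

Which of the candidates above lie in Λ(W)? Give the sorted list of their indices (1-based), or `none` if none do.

Numerically β ≈ 2.41421 and β' = −1/β ≈ -0.41421.
candidate 1: (m,n)=(-3,-3) → π∥ = -3-3·β ≈ -10.24264, π⊥ = -3-3·β' ≈ -1.75736 ∉ [-1.5, -0.9) ⇒ out
candidate 2: (m,n)=(-4,-4) → π∥ = -4-4·β ≈ -13.65685, π⊥ = -4-4·β' ≈ -2.34315 ∉ [-1.5, -0.9) ⇒ out
candidate 3: (m,n)=(0,4) → π∥ = 0+4·β ≈ 9.65685, π⊥ = 0+4·β' ≈ -1.65685 ∉ [-1.5, -0.9) ⇒ out
candidate 4: (m,n)=(-2,-3) → π∥ = -2-3·β ≈ -9.24264, π⊥ = -2-3·β' ≈ -0.75736 ∉ [-1.5, -0.9) ⇒ out
candidate 5: (m,n)=(-1,-3) → π∥ = -1-3·β ≈ -8.24264, π⊥ = -1-3·β' ≈ 0.24264 ∉ [-1.5, -0.9) ⇒ out
candidate 6: (m,n)=(2,7) → π∥ = 2+7·β ≈ 18.89949, π⊥ = 2+7·β' ≈ -0.89949 ∉ [-1.5, -0.9) ⇒ out
candidate 7: (m,n)=(6,3) → π∥ = 6+3·β ≈ 13.24264, π⊥ = 6+3·β' ≈ 4.75736 ∉ [-1.5, -0.9) ⇒ out
candidate 8: (m,n)=(-1,4) → π∥ = -1+4·β ≈ 8.65685, π⊥ = -1+4·β' ≈ -2.65685 ∉ [-1.5, -0.9) ⇒ out
candidate 9: (m,n)=(2,6) → π∥ = 2+6·β ≈ 16.48528, π⊥ = 2+6·β' ≈ -0.48528 ∉ [-1.5, -0.9) ⇒ out

none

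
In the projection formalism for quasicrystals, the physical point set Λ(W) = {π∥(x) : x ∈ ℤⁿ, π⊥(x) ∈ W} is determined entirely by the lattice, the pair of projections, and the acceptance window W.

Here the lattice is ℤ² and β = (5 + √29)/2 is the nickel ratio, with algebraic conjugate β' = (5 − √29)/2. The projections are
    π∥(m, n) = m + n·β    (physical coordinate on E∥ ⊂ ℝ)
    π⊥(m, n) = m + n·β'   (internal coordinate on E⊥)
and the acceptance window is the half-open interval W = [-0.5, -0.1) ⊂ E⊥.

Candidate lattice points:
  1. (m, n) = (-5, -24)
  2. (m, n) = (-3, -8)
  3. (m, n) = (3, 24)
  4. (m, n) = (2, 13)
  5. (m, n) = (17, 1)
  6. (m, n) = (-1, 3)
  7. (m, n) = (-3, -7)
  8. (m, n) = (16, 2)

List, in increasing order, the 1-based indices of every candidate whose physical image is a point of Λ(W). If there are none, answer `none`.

Compute β' = (5−√29)/2 = -0.192582, so π⊥(m,n) = m -0.192582·n.
#1 (-5,-24): internal coord -5 + (-24)·β' = -0.378022; -0.378022 ∈ [-0.5, -0.1) → IN Λ
#2 (-3,-8): internal coord -3 + (-8)·β' = -1.459341; -1.459341 ∉ [-0.5, -0.1) → out
#3 (3,24): internal coord 3 + (24)·β' = -1.621978; -1.621978 ∉ [-0.5, -0.1) → out
#4 (2,13): internal coord 2 + (13)·β' = -0.503571; -0.503571 ∉ [-0.5, -0.1) → out
#5 (17,1): internal coord 17 + (1)·β' = +16.807418; +16.807418 ∉ [-0.5, -0.1) → out
#6 (-1,3): internal coord -1 + (3)·β' = -1.577747; -1.577747 ∉ [-0.5, -0.1) → out
#7 (-3,-7): internal coord -3 + (-7)·β' = -1.651923; -1.651923 ∉ [-0.5, -0.1) → out
#8 (16,2): internal coord 16 + (2)·β' = +15.614835; +15.614835 ∉ [-0.5, -0.1) → out

1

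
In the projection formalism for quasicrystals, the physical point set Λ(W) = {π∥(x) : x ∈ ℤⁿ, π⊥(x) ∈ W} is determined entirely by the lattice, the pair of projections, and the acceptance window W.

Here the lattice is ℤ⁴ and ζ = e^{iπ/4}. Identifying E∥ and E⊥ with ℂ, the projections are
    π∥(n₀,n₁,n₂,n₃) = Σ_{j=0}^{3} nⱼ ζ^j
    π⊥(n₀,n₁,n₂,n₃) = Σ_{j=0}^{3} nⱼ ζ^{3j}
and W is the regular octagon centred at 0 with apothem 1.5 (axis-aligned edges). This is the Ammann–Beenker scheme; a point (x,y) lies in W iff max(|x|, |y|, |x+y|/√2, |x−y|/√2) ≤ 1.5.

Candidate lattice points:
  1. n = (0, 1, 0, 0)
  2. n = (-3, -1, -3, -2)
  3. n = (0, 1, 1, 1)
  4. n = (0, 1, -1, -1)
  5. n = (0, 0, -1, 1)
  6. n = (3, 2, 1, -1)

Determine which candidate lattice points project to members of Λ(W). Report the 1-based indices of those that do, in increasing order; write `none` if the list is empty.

Internal map: ζ^{3j} for j=0..3 gives (1,0), (−√2/2,√2/2), (0,−1), (√2/2,√2/2).
#1 (0, 1, 0, 0): internal (-0.707107, 0.707107); octagon support 1.000000 vs apothem 1.5 → ∈ W
#2 (-3, -1, -3, -2): internal (-3.707107, 0.878680); octagon support 3.707107 vs apothem 1.5 → ∉ W
#3 (0, 1, 1, 1): internal (0.000000, 0.414214); octagon support 0.414214 vs apothem 1.5 → ∈ W
#4 (0, 1, -1, -1): internal (-1.414214, 1.000000); octagon support 1.707107 vs apothem 1.5 → ∉ W
#5 (0, 0, -1, 1): internal (0.707107, 1.707107); octagon support 1.707107 vs apothem 1.5 → ∉ W
#6 (3, 2, 1, -1): internal (0.878680, -0.292893); octagon support 0.878680 vs apothem 1.5 → ∈ W

1, 3, 6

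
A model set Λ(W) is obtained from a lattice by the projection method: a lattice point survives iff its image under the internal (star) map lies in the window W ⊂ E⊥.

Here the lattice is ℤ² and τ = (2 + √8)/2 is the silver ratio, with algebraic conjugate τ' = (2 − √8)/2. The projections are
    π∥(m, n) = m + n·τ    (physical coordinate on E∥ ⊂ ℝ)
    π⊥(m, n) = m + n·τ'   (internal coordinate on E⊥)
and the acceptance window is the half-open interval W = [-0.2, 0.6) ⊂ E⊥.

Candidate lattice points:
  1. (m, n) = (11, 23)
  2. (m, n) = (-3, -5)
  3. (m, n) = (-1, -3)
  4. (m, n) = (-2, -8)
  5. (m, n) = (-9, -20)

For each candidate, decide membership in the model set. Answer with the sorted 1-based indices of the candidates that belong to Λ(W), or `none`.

3

Compute τ' = (2−√8)/2 = -0.414214, so π⊥(m,n) = m -0.414214·n.
[1] lift (11,23): star map gives 1.473088; window check -0.2 ≤ 1.473088 < 0.6 is false → out
[2] lift (-3,-5): star map gives -0.928932; window check -0.2 ≤ -0.928932 < 0.6 is false → out
[3] lift (-1,-3): star map gives 0.242641; window check -0.2 ≤ 0.242641 < 0.6 is true → IN Λ
[4] lift (-2,-8): star map gives 1.313708; window check -0.2 ≤ 1.313708 < 0.6 is false → out
[5] lift (-9,-20): star map gives -0.715729; window check -0.2 ≤ -0.715729 < 0.6 is false → out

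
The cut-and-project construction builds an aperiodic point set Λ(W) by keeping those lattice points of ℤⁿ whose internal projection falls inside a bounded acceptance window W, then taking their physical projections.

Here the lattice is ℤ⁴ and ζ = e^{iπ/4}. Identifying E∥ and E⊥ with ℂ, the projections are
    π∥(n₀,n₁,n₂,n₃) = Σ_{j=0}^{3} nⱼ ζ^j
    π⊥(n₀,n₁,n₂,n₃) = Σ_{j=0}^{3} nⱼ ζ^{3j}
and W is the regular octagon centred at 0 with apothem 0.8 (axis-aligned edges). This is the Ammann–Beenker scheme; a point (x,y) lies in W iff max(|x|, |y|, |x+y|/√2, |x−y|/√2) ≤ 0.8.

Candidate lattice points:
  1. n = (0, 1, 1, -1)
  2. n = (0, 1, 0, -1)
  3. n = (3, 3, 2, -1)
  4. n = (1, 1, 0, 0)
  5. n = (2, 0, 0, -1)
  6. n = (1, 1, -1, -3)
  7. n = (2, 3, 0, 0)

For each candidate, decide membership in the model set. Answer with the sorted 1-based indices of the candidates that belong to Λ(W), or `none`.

3, 4

With ζ = e^{iπ/4} the internal vectors are ζ^0,ζ^3,ζ^6,ζ^9.
#1 (0, 1, 1, -1): internal (-1.41421, -1.00000); octagon support 1.70711 vs apothem 0.8 → ∉ W
#2 (0, 1, 0, -1): internal (-1.41421, 0.00000); octagon support 1.41421 vs apothem 0.8 → ∉ W
#3 (3, 3, 2, -1): internal (0.17157, -0.58579); octagon support 0.58579 vs apothem 0.8 → ∈ W
#4 (1, 1, 0, 0): internal (0.29289, 0.70711); octagon support 0.70711 vs apothem 0.8 → ∈ W
#5 (2, 0, 0, -1): internal (1.29289, -0.70711); octagon support 1.41421 vs apothem 0.8 → ∉ W
#6 (1, 1, -1, -3): internal (-1.82843, -0.41421); octagon support 1.82843 vs apothem 0.8 → ∉ W
#7 (2, 3, 0, 0): internal (-0.12132, 2.12132); octagon support 2.12132 vs apothem 0.8 → ∉ W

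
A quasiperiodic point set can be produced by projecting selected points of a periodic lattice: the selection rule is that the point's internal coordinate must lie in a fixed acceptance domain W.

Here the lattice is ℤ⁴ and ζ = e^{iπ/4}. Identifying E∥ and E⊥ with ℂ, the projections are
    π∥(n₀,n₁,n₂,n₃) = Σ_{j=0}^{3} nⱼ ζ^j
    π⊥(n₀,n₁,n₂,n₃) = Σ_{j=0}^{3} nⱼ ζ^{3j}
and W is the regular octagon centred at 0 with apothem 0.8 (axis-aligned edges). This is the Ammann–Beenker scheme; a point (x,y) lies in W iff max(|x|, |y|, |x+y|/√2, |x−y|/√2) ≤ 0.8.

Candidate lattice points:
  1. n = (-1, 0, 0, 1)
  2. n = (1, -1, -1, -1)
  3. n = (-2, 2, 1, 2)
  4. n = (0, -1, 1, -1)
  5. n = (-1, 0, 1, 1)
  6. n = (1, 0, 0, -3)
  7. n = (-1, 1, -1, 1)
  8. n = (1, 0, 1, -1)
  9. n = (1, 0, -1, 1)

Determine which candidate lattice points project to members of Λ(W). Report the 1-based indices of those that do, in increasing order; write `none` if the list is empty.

Internal map: ζ^{3j} for j=0..3 gives (1,0), (−√2/2,√2/2), (0,−1), (√2/2,√2/2).
#1 (-1, 0, 0, 1): internal (-0.292893, 0.707107); octagon support 0.707107 vs apothem 0.8 → ∈ W
#2 (1, -1, -1, -1): internal (1.000000, -0.414214); octagon support 1.000000 vs apothem 0.8 → ∉ W
#3 (-2, 2, 1, 2): internal (-2.000000, 1.828427); octagon support 2.707107 vs apothem 0.8 → ∉ W
#4 (0, -1, 1, -1): internal (0.000000, -2.414214); octagon support 2.414214 vs apothem 0.8 → ∉ W
#5 (-1, 0, 1, 1): internal (-0.292893, -0.292893); octagon support 0.414214 vs apothem 0.8 → ∈ W
#6 (1, 0, 0, -3): internal (-1.121320, -2.121320); octagon support 2.292893 vs apothem 0.8 → ∉ W
#7 (-1, 1, -1, 1): internal (-1.000000, 2.414214); octagon support 2.414214 vs apothem 0.8 → ∉ W
#8 (1, 0, 1, -1): internal (0.292893, -1.707107); octagon support 1.707107 vs apothem 0.8 → ∉ W
#9 (1, 0, -1, 1): internal (1.707107, 1.707107); octagon support 2.414214 vs apothem 0.8 → ∉ W

1, 5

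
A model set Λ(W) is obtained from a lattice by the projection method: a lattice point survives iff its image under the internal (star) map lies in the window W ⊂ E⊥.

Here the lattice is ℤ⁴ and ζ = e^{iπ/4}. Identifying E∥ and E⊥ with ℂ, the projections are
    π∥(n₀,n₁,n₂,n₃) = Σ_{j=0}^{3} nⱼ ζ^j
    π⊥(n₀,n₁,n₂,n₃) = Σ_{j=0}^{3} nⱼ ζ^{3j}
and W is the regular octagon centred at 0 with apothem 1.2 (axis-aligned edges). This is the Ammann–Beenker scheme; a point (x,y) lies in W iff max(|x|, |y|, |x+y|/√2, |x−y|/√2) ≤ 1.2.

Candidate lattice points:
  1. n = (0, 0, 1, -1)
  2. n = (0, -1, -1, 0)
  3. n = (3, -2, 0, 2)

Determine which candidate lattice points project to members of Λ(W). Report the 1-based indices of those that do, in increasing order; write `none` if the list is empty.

Internal map: ζ^{3j} for j=0..3 gives (1,0), (−√2/2,√2/2), (0,−1), (√2/2,√2/2).
candidate 1: n = (0, 0, 1, -1) → π⊥ ≈ (-0.70711, -1.70711); max(|x|,|y|,|x±y|/√2) = 1.70711 > 1.2 ⇒ ∉ W
candidate 2: n = (0, -1, -1, 0) → π⊥ ≈ (+0.70711, +0.29289); max(|x|,|y|,|x±y|/√2) = 0.70711 ≤ 1.2 ⇒ ∈ W
candidate 3: n = (3, -2, 0, 2) → π⊥ ≈ (+5.82843, +0.00000); max(|x|,|y|,|x±y|/√2) = 5.82843 > 1.2 ⇒ ∉ W

2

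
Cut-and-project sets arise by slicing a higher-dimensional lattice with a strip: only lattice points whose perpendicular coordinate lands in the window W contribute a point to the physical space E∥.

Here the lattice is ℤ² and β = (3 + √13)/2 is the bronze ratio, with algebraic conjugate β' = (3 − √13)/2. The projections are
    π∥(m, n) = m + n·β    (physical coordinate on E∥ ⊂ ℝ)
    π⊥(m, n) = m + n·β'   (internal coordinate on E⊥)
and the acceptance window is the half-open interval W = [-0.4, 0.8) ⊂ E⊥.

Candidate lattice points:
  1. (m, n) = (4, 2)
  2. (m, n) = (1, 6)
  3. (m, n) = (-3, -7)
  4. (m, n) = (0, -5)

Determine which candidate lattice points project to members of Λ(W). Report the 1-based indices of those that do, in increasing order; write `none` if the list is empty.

none

β' = (3−√13)/2 ≈ -0.3028.
candidate 1: (m,n)=(4,2) → π∥ = 4+2·β ≈ 10.6056, π⊥ = 4+2·β' ≈ 3.3944 ∉ [-0.4, 0.8) ⇒ out
candidate 2: (m,n)=(1,6) → π∥ = 1+6·β ≈ 20.8167, π⊥ = 1+6·β' ≈ -0.8167 ∉ [-0.4, 0.8) ⇒ out
candidate 3: (m,n)=(-3,-7) → π∥ = -3-7·β ≈ -26.1194, π⊥ = -3-7·β' ≈ -0.8806 ∉ [-0.4, 0.8) ⇒ out
candidate 4: (m,n)=(0,-5) → π∥ = 0-5·β ≈ -16.5139, π⊥ = 0-5·β' ≈ 1.5139 ∉ [-0.4, 0.8) ⇒ out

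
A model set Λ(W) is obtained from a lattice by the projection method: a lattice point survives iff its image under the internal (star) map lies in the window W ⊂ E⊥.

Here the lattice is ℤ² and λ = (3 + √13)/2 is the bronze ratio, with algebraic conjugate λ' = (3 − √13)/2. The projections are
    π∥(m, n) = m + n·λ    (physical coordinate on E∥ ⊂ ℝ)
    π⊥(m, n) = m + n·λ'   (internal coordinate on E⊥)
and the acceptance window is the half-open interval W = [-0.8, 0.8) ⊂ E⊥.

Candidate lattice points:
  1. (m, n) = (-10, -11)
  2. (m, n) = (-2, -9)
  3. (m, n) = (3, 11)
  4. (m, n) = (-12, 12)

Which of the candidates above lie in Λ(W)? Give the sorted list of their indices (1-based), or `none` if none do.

Numerically λ ≈ 3.302776 and λ' = −1/λ ≈ -0.302776.
[1] lift (-10,-11): star map gives -6.669468; window check -0.8 ≤ -6.669468 < 0.8 is false → out
[2] lift (-2,-9): star map gives 0.724981; window check -0.8 ≤ 0.724981 < 0.8 is true → IN Λ
[3] lift (3,11): star map gives -0.330532; window check -0.8 ≤ -0.330532 < 0.8 is true → IN Λ
[4] lift (-12,12): star map gives -15.633308; window check -0.8 ≤ -15.633308 < 0.8 is false → out

2, 3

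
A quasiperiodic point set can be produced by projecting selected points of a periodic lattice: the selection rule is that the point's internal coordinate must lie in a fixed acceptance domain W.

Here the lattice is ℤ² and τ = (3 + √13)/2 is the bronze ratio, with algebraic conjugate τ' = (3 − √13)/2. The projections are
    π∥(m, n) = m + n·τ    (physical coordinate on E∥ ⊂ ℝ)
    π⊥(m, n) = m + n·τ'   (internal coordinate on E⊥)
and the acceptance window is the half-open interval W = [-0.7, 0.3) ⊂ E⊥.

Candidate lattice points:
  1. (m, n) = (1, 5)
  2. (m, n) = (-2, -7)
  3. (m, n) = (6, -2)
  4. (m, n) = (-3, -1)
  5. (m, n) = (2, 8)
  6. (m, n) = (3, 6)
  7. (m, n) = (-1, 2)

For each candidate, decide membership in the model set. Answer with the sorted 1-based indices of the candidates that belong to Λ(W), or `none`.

Numerically τ ≈ 3.3028 and τ' = −1/τ ≈ -0.3028.
#1 (1,5): internal coord 1 + (5)·τ' = -0.5139; -0.5139 ∈ [-0.7, 0.3) → IN Λ
#2 (-2,-7): internal coord -2 + (-7)·τ' = +0.1194; +0.1194 ∈ [-0.7, 0.3) → IN Λ
#3 (6,-2): internal coord 6 + (-2)·τ' = +6.6056; +6.6056 ∉ [-0.7, 0.3) → out
#4 (-3,-1): internal coord -3 + (-1)·τ' = -2.6972; -2.6972 ∉ [-0.7, 0.3) → out
#5 (2,8): internal coord 2 + (8)·τ' = -0.4222; -0.4222 ∈ [-0.7, 0.3) → IN Λ
#6 (3,6): internal coord 3 + (6)·τ' = +1.1833; +1.1833 ∉ [-0.7, 0.3) → out
#7 (-1,2): internal coord -1 + (2)·τ' = -1.6056; -1.6056 ∉ [-0.7, 0.3) → out

1, 2, 5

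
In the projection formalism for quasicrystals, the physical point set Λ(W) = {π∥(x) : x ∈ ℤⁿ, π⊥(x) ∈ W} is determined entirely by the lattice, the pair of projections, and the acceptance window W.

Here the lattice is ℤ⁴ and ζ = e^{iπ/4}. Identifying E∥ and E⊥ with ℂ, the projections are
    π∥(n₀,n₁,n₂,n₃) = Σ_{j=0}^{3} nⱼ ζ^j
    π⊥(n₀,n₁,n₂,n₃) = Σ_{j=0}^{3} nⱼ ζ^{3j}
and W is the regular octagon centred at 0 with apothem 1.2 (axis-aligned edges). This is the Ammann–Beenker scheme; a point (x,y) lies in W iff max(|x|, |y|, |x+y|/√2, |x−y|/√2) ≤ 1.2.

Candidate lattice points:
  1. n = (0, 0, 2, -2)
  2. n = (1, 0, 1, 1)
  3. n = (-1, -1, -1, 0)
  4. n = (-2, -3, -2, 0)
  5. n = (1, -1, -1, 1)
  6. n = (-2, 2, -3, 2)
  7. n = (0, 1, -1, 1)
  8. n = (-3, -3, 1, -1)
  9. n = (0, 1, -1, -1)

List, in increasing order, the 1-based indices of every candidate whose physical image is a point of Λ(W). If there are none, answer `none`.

Internal map: ζ^{3j} for j=0..3 gives (1,0), (−√2/2,√2/2), (0,−1), (√2/2,√2/2).
#1 (0, 0, 2, -2): internal (-1.41421, -3.41421); octagon support 3.41421 vs apothem 1.2 → ∉ W
#2 (1, 0, 1, 1): internal (1.70711, -0.29289); octagon support 1.70711 vs apothem 1.2 → ∉ W
#3 (-1, -1, -1, 0): internal (-0.29289, 0.29289); octagon support 0.41421 vs apothem 1.2 → ∈ W
#4 (-2, -3, -2, 0): internal (0.12132, -0.12132); octagon support 0.17157 vs apothem 1.2 → ∈ W
#5 (1, -1, -1, 1): internal (2.41421, 1.00000); octagon support 2.41421 vs apothem 1.2 → ∉ W
#6 (-2, 2, -3, 2): internal (-2.00000, 5.82843); octagon support 5.82843 vs apothem 1.2 → ∉ W
#7 (0, 1, -1, 1): internal (0.00000, 2.41421); octagon support 2.41421 vs apothem 1.2 → ∉ W
#8 (-3, -3, 1, -1): internal (-1.58579, -3.82843); octagon support 3.82843 vs apothem 1.2 → ∉ W
#9 (0, 1, -1, -1): internal (-1.41421, 1.00000); octagon support 1.70711 vs apothem 1.2 → ∉ W

3, 4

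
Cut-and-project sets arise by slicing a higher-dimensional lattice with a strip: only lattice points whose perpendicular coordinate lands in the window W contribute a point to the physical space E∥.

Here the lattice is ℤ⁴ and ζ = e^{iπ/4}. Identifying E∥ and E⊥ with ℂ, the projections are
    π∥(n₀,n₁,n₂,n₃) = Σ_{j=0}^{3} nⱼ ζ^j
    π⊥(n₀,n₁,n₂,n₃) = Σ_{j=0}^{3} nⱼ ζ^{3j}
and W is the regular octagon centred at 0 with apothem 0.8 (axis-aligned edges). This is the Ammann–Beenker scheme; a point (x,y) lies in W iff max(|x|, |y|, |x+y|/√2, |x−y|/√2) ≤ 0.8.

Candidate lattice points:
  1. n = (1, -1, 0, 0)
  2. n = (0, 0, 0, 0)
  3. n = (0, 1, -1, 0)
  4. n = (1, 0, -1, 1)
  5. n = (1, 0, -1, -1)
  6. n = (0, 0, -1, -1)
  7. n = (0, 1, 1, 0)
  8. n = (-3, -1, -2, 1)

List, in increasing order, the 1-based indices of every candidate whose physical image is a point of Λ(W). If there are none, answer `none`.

Internal map: ζ^{3j} for j=0..3 gives (1,0), (−√2/2,√2/2), (0,−1), (√2/2,√2/2).
#1 (1, -1, 0, 0): internal (1.7071, -0.7071); octagon support 1.7071 vs apothem 0.8 → ∉ W
#2 (0, 0, 0, 0): internal (0.0000, 0.0000); octagon support 0.0000 vs apothem 0.8 → ∈ W
#3 (0, 1, -1, 0): internal (-0.7071, 1.7071); octagon support 1.7071 vs apothem 0.8 → ∉ W
#4 (1, 0, -1, 1): internal (1.7071, 1.7071); octagon support 2.4142 vs apothem 0.8 → ∉ W
#5 (1, 0, -1, -1): internal (0.2929, 0.2929); octagon support 0.4142 vs apothem 0.8 → ∈ W
#6 (0, 0, -1, -1): internal (-0.7071, 0.2929); octagon support 0.7071 vs apothem 0.8 → ∈ W
#7 (0, 1, 1, 0): internal (-0.7071, -0.2929); octagon support 0.7071 vs apothem 0.8 → ∈ W
#8 (-3, -1, -2, 1): internal (-1.5858, 2.0000); octagon support 2.5355 vs apothem 0.8 → ∉ W

2, 5, 6, 7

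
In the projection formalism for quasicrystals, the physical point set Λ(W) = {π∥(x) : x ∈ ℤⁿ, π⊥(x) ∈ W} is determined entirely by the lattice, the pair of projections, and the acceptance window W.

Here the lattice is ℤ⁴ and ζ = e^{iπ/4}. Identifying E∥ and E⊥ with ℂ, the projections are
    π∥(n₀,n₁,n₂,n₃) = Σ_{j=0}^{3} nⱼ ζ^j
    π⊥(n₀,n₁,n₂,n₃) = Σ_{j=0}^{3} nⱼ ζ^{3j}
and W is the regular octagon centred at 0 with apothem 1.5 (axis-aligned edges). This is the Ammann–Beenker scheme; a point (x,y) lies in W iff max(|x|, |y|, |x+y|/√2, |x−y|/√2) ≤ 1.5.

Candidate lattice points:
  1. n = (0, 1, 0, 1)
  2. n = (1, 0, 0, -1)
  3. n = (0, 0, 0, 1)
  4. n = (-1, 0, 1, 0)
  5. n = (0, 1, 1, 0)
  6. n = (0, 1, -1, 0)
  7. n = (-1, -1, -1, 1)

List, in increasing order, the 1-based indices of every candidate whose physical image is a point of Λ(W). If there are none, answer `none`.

With ζ = e^{iπ/4} the internal vectors are ζ^0,ζ^3,ζ^6,ζ^9.
candidate 1: n = (0, 1, 0, 1) → π⊥ ≈ (+0.000000, +1.414214); max(|x|,|y|,|x±y|/√2) = 1.414214 ≤ 1.5 ⇒ ∈ W
candidate 2: n = (1, 0, 0, -1) → π⊥ ≈ (+0.292893, -0.707107); max(|x|,|y|,|x±y|/√2) = 0.707107 ≤ 1.5 ⇒ ∈ W
candidate 3: n = (0, 0, 0, 1) → π⊥ ≈ (+0.707107, +0.707107); max(|x|,|y|,|x±y|/√2) = 1.000000 ≤ 1.5 ⇒ ∈ W
candidate 4: n = (-1, 0, 1, 0) → π⊥ ≈ (-1.000000, -1.000000); max(|x|,|y|,|x±y|/√2) = 1.414214 ≤ 1.5 ⇒ ∈ W
candidate 5: n = (0, 1, 1, 0) → π⊥ ≈ (-0.707107, -0.292893); max(|x|,|y|,|x±y|/√2) = 0.707107 ≤ 1.5 ⇒ ∈ W
candidate 6: n = (0, 1, -1, 0) → π⊥ ≈ (-0.707107, +1.707107); max(|x|,|y|,|x±y|/√2) = 1.707107 > 1.5 ⇒ ∉ W
candidate 7: n = (-1, -1, -1, 1) → π⊥ ≈ (+0.414214, +1.000000); max(|x|,|y|,|x±y|/√2) = 1.000000 ≤ 1.5 ⇒ ∈ W

1, 2, 3, 4, 5, 7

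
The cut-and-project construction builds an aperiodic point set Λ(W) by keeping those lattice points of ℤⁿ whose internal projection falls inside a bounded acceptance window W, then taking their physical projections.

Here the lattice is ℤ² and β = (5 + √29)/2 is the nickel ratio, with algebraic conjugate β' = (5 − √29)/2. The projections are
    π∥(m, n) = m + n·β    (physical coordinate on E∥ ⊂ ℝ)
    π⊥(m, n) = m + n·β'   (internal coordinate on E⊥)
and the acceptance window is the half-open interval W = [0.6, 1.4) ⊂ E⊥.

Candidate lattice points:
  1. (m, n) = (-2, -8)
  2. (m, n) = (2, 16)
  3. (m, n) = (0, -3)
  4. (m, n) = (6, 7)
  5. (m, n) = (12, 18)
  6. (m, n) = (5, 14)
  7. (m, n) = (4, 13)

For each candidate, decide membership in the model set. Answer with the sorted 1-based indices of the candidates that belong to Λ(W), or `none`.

none

β' = (5−√29)/2 ≈ -0.19258.
[1] lift (-2,-8): star map gives -0.45934; window check 0.6 ≤ -0.45934 < 1.4 is false → out
[2] lift (2,16): star map gives -1.08132; window check 0.6 ≤ -1.08132 < 1.4 is false → out
[3] lift (0,-3): star map gives 0.57775; window check 0.6 ≤ 0.57775 < 1.4 is false → out
[4] lift (6,7): star map gives 4.65192; window check 0.6 ≤ 4.65192 < 1.4 is false → out
[5] lift (12,18): star map gives 8.53352; window check 0.6 ≤ 8.53352 < 1.4 is false → out
[6] lift (5,14): star map gives 2.30385; window check 0.6 ≤ 2.30385 < 1.4 is false → out
[7] lift (4,13): star map gives 1.49643; window check 0.6 ≤ 1.49643 < 1.4 is false → out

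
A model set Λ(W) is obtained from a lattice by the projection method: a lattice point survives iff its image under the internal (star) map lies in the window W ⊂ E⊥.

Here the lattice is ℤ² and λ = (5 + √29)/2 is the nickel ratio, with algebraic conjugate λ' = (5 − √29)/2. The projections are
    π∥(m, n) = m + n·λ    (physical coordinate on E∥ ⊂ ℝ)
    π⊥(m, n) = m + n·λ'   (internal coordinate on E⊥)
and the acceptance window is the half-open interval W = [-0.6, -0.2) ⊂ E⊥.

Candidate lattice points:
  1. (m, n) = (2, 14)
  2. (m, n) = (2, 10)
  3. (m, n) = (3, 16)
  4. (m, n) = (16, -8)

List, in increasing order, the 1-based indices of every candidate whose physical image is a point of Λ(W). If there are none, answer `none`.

Compute λ' = (5−√29)/2 = -0.19258, so π⊥(m,n) = m -0.19258·n.
#1 (2,14): internal coord 2 + (14)·λ' = -0.69615; -0.69615 ∉ [-0.6, -0.2) → out
#2 (2,10): internal coord 2 + (10)·λ' = +0.07418; +0.07418 ∉ [-0.6, -0.2) → out
#3 (3,16): internal coord 3 + (16)·λ' = -0.08132; -0.08132 ∉ [-0.6, -0.2) → out
#4 (16,-8): internal coord 16 + (-8)·λ' = +17.54066; +17.54066 ∉ [-0.6, -0.2) → out

none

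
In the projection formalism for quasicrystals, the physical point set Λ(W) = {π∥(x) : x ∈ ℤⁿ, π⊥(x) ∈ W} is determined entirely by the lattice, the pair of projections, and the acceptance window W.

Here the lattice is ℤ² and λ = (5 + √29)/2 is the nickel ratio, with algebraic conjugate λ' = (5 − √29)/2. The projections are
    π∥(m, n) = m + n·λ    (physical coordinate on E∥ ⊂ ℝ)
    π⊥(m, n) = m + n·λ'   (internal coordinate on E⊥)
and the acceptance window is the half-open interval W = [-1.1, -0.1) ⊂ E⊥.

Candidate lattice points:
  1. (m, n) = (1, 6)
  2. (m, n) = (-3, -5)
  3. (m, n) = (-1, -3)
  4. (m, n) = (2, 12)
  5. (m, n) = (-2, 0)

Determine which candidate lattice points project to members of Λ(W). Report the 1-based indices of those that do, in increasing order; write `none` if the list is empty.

1, 3, 4

λ' = (5−√29)/2 ≈ -0.19258.
#1 (1,6): internal coord 1 + (6)·λ' = -0.15549; -0.15549 ∈ [-1.1, -0.1) → IN Λ
#2 (-3,-5): internal coord -3 + (-5)·λ' = -2.03709; -2.03709 ∉ [-1.1, -0.1) → out
#3 (-1,-3): internal coord -1 + (-3)·λ' = -0.42225; -0.42225 ∈ [-1.1, -0.1) → IN Λ
#4 (2,12): internal coord 2 + (12)·λ' = -0.31099; -0.31099 ∈ [-1.1, -0.1) → IN Λ
#5 (-2,0): internal coord -2 + (0)·λ' = -2.00000; -2.00000 ∉ [-1.1, -0.1) → out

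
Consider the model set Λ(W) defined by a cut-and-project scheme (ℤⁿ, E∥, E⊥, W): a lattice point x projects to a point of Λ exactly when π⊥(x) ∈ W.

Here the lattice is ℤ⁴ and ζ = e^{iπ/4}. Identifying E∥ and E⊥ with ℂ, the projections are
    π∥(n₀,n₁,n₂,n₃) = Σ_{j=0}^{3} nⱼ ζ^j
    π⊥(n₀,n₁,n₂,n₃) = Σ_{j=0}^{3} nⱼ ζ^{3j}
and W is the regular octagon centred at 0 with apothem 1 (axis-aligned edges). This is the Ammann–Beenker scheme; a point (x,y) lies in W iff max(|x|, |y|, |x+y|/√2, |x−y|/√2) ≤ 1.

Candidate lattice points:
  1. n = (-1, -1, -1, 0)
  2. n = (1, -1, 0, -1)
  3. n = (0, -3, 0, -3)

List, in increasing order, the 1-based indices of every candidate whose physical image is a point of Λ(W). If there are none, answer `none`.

1

With ζ = e^{iπ/4} the internal vectors are ζ^0,ζ^3,ζ^6,ζ^9.
candidate 1: n = (-1, -1, -1, 0) → π⊥ ≈ (-0.2929, +0.2929); max(|x|,|y|,|x±y|/√2) = 0.4142 ≤ 1 ⇒ ∈ W
candidate 2: n = (1, -1, 0, -1) → π⊥ ≈ (+1.0000, -1.4142); max(|x|,|y|,|x±y|/√2) = 1.7071 > 1 ⇒ ∉ W
candidate 3: n = (0, -3, 0, -3) → π⊥ ≈ (+0.0000, -4.2426); max(|x|,|y|,|x±y|/√2) = 4.2426 > 1 ⇒ ∉ W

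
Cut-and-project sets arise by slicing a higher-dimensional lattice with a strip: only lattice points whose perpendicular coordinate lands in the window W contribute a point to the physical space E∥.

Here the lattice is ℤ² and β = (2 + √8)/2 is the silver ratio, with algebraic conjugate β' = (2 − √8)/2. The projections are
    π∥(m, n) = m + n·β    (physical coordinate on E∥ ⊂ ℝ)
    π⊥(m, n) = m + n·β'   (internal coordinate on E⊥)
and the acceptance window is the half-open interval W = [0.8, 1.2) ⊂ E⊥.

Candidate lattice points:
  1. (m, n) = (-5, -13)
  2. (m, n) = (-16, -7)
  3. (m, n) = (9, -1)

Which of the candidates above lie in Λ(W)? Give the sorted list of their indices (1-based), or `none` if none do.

Numerically β ≈ 2.414214 and β' = −1/β ≈ -0.414214.
#1 (-5,-13): internal coord -5 + (-13)·β' = +0.384776; +0.384776 ∉ [0.8, 1.2) → out
#2 (-16,-7): internal coord -16 + (-7)·β' = -13.100505; -13.100505 ∉ [0.8, 1.2) → out
#3 (9,-1): internal coord 9 + (-1)·β' = +9.414214; +9.414214 ∉ [0.8, 1.2) → out

none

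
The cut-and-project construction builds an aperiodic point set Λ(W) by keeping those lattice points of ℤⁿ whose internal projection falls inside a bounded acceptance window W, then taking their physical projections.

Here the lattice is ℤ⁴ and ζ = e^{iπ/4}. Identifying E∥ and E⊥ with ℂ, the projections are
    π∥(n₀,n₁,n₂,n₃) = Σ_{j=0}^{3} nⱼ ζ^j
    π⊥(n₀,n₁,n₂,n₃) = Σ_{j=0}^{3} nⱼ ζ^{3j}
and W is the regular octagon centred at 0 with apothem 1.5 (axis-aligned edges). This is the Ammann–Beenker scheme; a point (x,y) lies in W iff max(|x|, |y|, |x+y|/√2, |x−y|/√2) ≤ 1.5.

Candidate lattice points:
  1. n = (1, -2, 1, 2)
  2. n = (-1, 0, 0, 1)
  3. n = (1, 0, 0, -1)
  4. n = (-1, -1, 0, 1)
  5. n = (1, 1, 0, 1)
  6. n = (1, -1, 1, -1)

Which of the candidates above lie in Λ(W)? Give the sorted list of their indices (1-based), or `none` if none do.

2, 3, 4

π⊥(n) = n₀ + n₁ζ³ + n₂ζ⁶ + n₃ζ⁹ where ζ = e^{iπ/4}.
#1 (1, -2, 1, 2): internal (3.82843, -1.00000); octagon support 3.82843 vs apothem 1.5 → ∉ W
#2 (-1, 0, 0, 1): internal (-0.29289, 0.70711); octagon support 0.70711 vs apothem 1.5 → ∈ W
#3 (1, 0, 0, -1): internal (0.29289, -0.70711); octagon support 0.70711 vs apothem 1.5 → ∈ W
#4 (-1, -1, 0, 1): internal (0.41421, 0.00000); octagon support 0.41421 vs apothem 1.5 → ∈ W
#5 (1, 1, 0, 1): internal (1.00000, 1.41421); octagon support 1.70711 vs apothem 1.5 → ∉ W
#6 (1, -1, 1, -1): internal (1.00000, -2.41421); octagon support 2.41421 vs apothem 1.5 → ∉ W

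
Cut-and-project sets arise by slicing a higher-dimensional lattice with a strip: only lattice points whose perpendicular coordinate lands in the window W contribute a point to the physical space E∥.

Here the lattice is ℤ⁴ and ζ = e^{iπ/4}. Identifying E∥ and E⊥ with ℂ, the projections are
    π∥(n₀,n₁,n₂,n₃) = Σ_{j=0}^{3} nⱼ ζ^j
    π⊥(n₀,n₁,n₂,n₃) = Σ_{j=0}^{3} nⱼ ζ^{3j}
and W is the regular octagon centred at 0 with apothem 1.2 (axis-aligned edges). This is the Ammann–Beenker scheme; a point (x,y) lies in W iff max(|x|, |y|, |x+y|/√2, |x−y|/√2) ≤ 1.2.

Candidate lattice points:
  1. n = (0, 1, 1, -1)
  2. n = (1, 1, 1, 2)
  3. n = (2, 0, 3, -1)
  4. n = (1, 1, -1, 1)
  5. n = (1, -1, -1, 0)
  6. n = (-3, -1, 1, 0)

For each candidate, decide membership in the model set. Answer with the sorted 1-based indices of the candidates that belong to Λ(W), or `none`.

With ζ = e^{iπ/4} the internal vectors are ζ^0,ζ^3,ζ^6,ζ^9.
candidate 1: n = (0, 1, 1, -1) → π⊥ ≈ (-1.4142, -1.0000); max(|x|,|y|,|x±y|/√2) = 1.7071 > 1.2 ⇒ ∉ W
candidate 2: n = (1, 1, 1, 2) → π⊥ ≈ (+1.7071, +1.1213); max(|x|,|y|,|x±y|/√2) = 2.0000 > 1.2 ⇒ ∉ W
candidate 3: n = (2, 0, 3, -1) → π⊥ ≈ (+1.2929, -3.7071); max(|x|,|y|,|x±y|/√2) = 3.7071 > 1.2 ⇒ ∉ W
candidate 4: n = (1, 1, -1, 1) → π⊥ ≈ (+1.0000, +2.4142); max(|x|,|y|,|x±y|/√2) = 2.4142 > 1.2 ⇒ ∉ W
candidate 5: n = (1, -1, -1, 0) → π⊥ ≈ (+1.7071, +0.2929); max(|x|,|y|,|x±y|/√2) = 1.7071 > 1.2 ⇒ ∉ W
candidate 6: n = (-3, -1, 1, 0) → π⊥ ≈ (-2.2929, -1.7071); max(|x|,|y|,|x±y|/√2) = 2.8284 > 1.2 ⇒ ∉ W

none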